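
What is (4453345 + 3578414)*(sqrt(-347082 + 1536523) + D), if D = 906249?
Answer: 7278773561991 + 8031759*sqrt(1189441) ≈ 7.2875e+12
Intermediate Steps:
(4453345 + 3578414)*(sqrt(-347082 + 1536523) + D) = (4453345 + 3578414)*(sqrt(-347082 + 1536523) + 906249) = 8031759*(sqrt(1189441) + 906249) = 8031759*(906249 + sqrt(1189441)) = 7278773561991 + 8031759*sqrt(1189441)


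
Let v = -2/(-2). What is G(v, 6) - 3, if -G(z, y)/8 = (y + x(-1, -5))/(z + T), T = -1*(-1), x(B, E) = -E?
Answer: -47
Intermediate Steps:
v = 1 (v = -2*(-1/2) = 1)
T = 1
G(z, y) = -8*(5 + y)/(1 + z) (G(z, y) = -8*(y - 1*(-5))/(z + 1) = -8*(y + 5)/(1 + z) = -8*(5 + y)/(1 + z))
G(v, 6) - 3 = 8*(-5 - 1*6)/(1 + 1) - 3 = 8*(-5 - 6)/2 - 3 = 8*(1/2)*(-11) - 3 = -44 - 3 = -47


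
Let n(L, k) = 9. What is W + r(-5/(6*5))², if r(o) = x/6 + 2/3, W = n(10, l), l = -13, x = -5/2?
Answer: 145/16 ≈ 9.0625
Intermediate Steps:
x = -5/2 (x = -5*½ = -5/2 ≈ -2.5000)
W = 9
r(o) = ¼ (r(o) = -5/2/6 + 2/3 = -5/2*⅙ + 2*(⅓) = -5/12 + ⅔ = ¼)
W + r(-5/(6*5))² = 9 + (¼)² = 9 + 1/16 = 145/16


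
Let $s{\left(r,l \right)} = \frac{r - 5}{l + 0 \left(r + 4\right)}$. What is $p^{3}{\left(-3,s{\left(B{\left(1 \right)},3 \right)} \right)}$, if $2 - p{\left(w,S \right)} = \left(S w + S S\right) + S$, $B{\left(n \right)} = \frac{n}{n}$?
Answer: $- \frac{10648}{729} \approx -14.606$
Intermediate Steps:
$B{\left(n \right)} = 1$
$s{\left(r,l \right)} = \frac{-5 + r}{l}$ ($s{\left(r,l \right)} = \frac{-5 + r}{l + 0 \left(4 + r\right)} = \frac{-5 + r}{l + 0} = \frac{-5 + r}{l}$)
$p{\left(w,S \right)} = 2 - S - S^{2} - S w$ ($p{\left(w,S \right)} = 2 - \left(\left(S w + S S\right) + S\right) = 2 - \left(\left(S w + S^{2}\right) + S\right) = 2 - \left(\left(S^{2} + S w\right) + S\right) = 2 - \left(S + S^{2} + S w\right) = 2 - S - S^{2} - S w$)
$p^{3}{\left(-3,s{\left(B{\left(1 \right)},3 \right)} \right)} = \left(2 - \frac{-5 + 1}{3} - \left(\frac{-5 + 1}{3}\right)^{2} - \frac{-5 + 1}{3} \left(-3\right)\right)^{3} = \left(2 - \frac{1}{3} \left(-4\right) - \left(\frac{1}{3} \left(-4\right)\right)^{2} - \frac{1}{3} \left(-4\right) \left(-3\right)\right)^{3} = \left(2 - - \frac{4}{3} - \left(- \frac{4}{3}\right)^{2} - \left(- \frac{4}{3}\right) \left(-3\right)\right)^{3} = \left(2 + \frac{4}{3} - \frac{16}{9} - 4\right)^{3} = \left(- \frac{22}{9}\right)^{3} = - \frac{10648}{729}$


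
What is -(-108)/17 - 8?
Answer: -28/17 ≈ -1.6471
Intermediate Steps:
-(-108)/17 - 8 = -9*(-12/17) - 8 = 108/17 - 8 = -28/17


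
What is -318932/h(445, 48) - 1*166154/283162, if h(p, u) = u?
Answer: -11289674797/1698972 ≈ -6645.0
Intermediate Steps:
-318932/h(445, 48) - 1*166154/283162 = -318932/48 - 1*166154/283162 = -318932*1/48 - 166154*1/283162 = -79733/12 - 83077/141581 = -11289674797/1698972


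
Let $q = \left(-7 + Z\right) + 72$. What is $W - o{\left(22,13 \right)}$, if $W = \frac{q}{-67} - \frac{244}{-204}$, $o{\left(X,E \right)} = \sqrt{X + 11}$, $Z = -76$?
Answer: $\frac{4648}{3417} - \sqrt{33} \approx -4.3843$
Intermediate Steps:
$o{\left(X,E \right)} = \sqrt{11 + X}$
$q = -11$ ($q = \left(-7 - 76\right) + 72 = -83 + 72 = -11$)
$W = \frac{4648}{3417}$ ($W = - \frac{11}{-67} - \frac{244}{-204} = \left(-11\right) \left(- \frac{1}{67}\right) - - \frac{61}{51} = \frac{11}{67} + \frac{61}{51} = \frac{4648}{3417} \approx 1.3603$)
$W - o{\left(22,13 \right)} = \frac{4648}{3417} - \sqrt{11 + 22} = \frac{4648}{3417} - \sqrt{33}$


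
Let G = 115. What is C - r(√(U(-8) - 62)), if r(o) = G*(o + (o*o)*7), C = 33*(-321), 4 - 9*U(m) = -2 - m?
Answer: 355463/9 - 460*I*√35/3 ≈ 39496.0 - 907.13*I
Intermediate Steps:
U(m) = ⅔ + m/9 (U(m) = 4/9 - (-2 - m)/9 = 4/9 + (2/9 + m/9) = ⅔ + m/9)
C = -10593
r(o) = 115*o + 805*o² (r(o) = 115*(o + (o*o)*7) = 115*(o + o²*7) = 115*(o + 7*o²) = 115*o + 805*o²)
C - r(√(U(-8) - 62)) = -10593 - 115*√((⅔ + (⅑)*(-8)) - 62)*(1 + 7*√((⅔ + (⅑)*(-8)) - 62)) = -10593 - 115*√((⅔ - 8/9) - 62)*(1 + 7*√((⅔ - 8/9) - 62)) = -10593 - 115*√(-2/9 - 62)*(1 + 7*√(-2/9 - 62)) = -10593 - 115*√(-560/9)*(1 + 7*√(-560/9)) = -10593 - 115*4*I*√35/3*(1 + 7*(4*I*√35/3)) = -10593 - 115*4*I*√35/3*(1 + 28*I*√35/3) = -10593 - 460*I*√35*(1 + 28*I*√35/3)/3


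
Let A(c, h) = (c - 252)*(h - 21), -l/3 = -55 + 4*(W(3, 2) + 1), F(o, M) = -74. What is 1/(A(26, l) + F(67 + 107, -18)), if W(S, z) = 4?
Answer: -1/19058 ≈ -5.2471e-5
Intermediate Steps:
l = 105 (l = -3*(-55 + 4*(4 + 1)) = -3*(-55 + 4*5) = -3*(-55 + 20) = -3*(-35) = 105)
A(c, h) = (-252 + c)*(-21 + h)
1/(A(26, l) + F(67 + 107, -18)) = 1/((5292 - 252*105 - 21*26 + 26*105) - 74) = 1/((5292 - 26460 - 546 + 2730) - 74) = 1/(-18984 - 74) = 1/(-19058) = -1/19058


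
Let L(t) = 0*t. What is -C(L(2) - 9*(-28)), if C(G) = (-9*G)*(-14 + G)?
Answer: 539784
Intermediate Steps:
L(t) = 0
C(G) = -9*G*(-14 + G)
-C(L(2) - 9*(-28)) = -9*(0 - 9*(-28))*(14 - (0 - 9*(-28))) = -9*(0 + 252)*(14 - (0 + 252)) = -9*252*(14 - 1*252) = -9*252*(14 - 252) = -9*252*(-238) = -1*(-539784) = 539784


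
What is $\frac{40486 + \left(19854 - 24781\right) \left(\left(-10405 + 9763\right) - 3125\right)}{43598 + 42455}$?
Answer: $\frac{18600495}{86053} \approx 216.15$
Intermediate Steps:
$\frac{40486 + \left(19854 - 24781\right) \left(\left(-10405 + 9763\right) - 3125\right)}{43598 + 42455} = \frac{40486 - 4927 \left(-642 - 3125\right)}{86053} = \left(40486 - -18560009\right) \frac{1}{86053} = \left(40486 + 18560009\right) \frac{1}{86053} = 18600495 \cdot \frac{1}{86053} = \frac{18600495}{86053}$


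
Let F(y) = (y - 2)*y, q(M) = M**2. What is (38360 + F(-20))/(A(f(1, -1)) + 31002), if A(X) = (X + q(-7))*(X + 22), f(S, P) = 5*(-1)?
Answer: 776/635 ≈ 1.2220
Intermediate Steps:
f(S, P) = -5
A(X) = (22 + X)*(49 + X) (A(X) = (X + (-7)**2)*(X + 22) = (X + 49)*(22 + X) = (49 + X)*(22 + X) = (22 + X)*(49 + X))
F(y) = y*(-2 + y) (F(y) = (-2 + y)*y = y*(-2 + y))
(38360 + F(-20))/(A(f(1, -1)) + 31002) = (38360 - 20*(-2 - 20))/((1078 + (-5)**2 + 71*(-5)) + 31002) = (38360 - 20*(-22))/((1078 + 25 - 355) + 31002) = (38360 + 440)/(748 + 31002) = 38800/31750 = 38800*(1/31750) = 776/635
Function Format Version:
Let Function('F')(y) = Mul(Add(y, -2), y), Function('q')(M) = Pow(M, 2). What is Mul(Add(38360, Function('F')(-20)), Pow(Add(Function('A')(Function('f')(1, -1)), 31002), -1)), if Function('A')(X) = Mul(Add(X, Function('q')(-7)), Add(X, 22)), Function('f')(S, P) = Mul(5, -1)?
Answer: Rational(776, 635) ≈ 1.2220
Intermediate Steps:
Function('f')(S, P) = -5
Function('A')(X) = Mul(Add(22, X), Add(49, X)) (Function('A')(X) = Mul(Add(X, Pow(-7, 2)), Add(X, 22)) = Mul(Add(X, 49), Add(22, X)) = Mul(Add(49, X), Add(22, X)) = Mul(Add(22, X), Add(49, X)))
Function('F')(y) = Mul(y, Add(-2, y)) (Function('F')(y) = Mul(Add(-2, y), y) = Mul(y, Add(-2, y)))
Mul(Add(38360, Function('F')(-20)), Pow(Add(Function('A')(Function('f')(1, -1)), 31002), -1)) = Mul(Add(38360, Mul(-20, Add(-2, -20))), Pow(Add(Add(1078, Pow(-5, 2), Mul(71, -5)), 31002), -1)) = Mul(Add(38360, Mul(-20, -22)), Pow(Add(Add(1078, 25, -355), 31002), -1)) = Mul(Add(38360, 440), Pow(Add(748, 31002), -1)) = Mul(38800, Pow(31750, -1)) = Mul(38800, Rational(1, 31750)) = Rational(776, 635)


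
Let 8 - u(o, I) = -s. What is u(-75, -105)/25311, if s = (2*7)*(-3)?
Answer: -34/25311 ≈ -0.0013433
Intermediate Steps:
s = -42 (s = 14*(-3) = -42)
u(o, I) = -34 (u(o, I) = 8 - (-1)*(-42) = 8 - 1*42 = 8 - 42 = -34)
u(-75, -105)/25311 = -34/25311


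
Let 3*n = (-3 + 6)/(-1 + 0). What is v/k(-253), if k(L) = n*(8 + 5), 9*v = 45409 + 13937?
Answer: -6594/13 ≈ -507.23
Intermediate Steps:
v = 6594 (v = (45409 + 13937)/9 = (1/9)*59346 = 6594)
n = -1 (n = ((-3 + 6)/(-1 + 0))/3 = (3/(-1))/3 = (3*(-1))/3 = (1/3)*(-3) = -1)
k(L) = -13 (k(L) = -(8 + 5) = -1*13 = -13)
v/k(-253) = 6594/(-13) = 6594*(-1/13) = -6594/13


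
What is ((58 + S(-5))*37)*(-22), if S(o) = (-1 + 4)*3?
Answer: -54538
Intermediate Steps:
S(o) = 9 (S(o) = 3*3 = 9)
((58 + S(-5))*37)*(-22) = ((58 + 9)*37)*(-22) = (67*37)*(-22) = 2479*(-22) = -54538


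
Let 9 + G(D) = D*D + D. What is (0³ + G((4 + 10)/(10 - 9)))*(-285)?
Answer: -57285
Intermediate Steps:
G(D) = -9 + D + D² (G(D) = -9 + (D*D + D) = -9 + (D² + D) = -9 + (D + D²) = -9 + D + D²)
(0³ + G((4 + 10)/(10 - 9)))*(-285) = (0³ + (-9 + (4 + 10)/(10 - 9) + ((4 + 10)/(10 - 9))²))*(-285) = (0 + (-9 + 14/1 + (14/1)²))*(-285) = (0 + (-9 + 14*1 + (14*1)²))*(-285) = (0 + (-9 + 14 + 14²))*(-285) = (0 + (-9 + 14 + 196))*(-285) = (0 + 201)*(-285) = 201*(-285) = -57285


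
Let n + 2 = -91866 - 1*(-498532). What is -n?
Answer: -406664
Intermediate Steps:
n = 406664 (n = -2 + (-91866 - 1*(-498532)) = -2 + (-91866 + 498532) = -2 + 406666 = 406664)
-n = -1*406664 = -406664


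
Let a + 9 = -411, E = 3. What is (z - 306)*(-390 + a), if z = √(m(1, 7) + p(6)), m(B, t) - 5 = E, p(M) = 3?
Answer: 247860 - 810*√11 ≈ 2.4517e+5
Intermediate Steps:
m(B, t) = 8 (m(B, t) = 5 + 3 = 8)
a = -420 (a = -9 - 411 = -420)
z = √11 (z = √(8 + 3) = √11 ≈ 3.3166)
(z - 306)*(-390 + a) = (√11 - 306)*(-390 - 420) = (-306 + √11)*(-810) = 247860 - 810*√11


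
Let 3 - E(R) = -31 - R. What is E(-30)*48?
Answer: 192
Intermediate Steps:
E(R) = 34 + R (E(R) = 3 - (-31 - R) = 3 + (31 + R) = 34 + R)
E(-30)*48 = (34 - 30)*48 = 4*48 = 192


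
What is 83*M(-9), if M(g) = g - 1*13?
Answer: -1826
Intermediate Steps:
M(g) = -13 + g (M(g) = g - 13 = -13 + g)
83*M(-9) = 83*(-13 - 9) = 83*(-22) = -1826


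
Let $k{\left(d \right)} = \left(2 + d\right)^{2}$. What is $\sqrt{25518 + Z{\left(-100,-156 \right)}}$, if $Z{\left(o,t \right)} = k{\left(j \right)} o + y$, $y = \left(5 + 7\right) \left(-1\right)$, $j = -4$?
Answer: $\sqrt{25106} \approx 158.45$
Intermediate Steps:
$y = -12$ ($y = 12 \left(-1\right) = -12$)
$Z{\left(o,t \right)} = -12 + 4 o$ ($Z{\left(o,t \right)} = \left(2 - 4\right)^{2} o - 12 = \left(-2\right)^{2} o - 12 = 4 o - 12 = -12 + 4 o$)
$\sqrt{25518 + Z{\left(-100,-156 \right)}} = \sqrt{25518 + \left(-12 + 4 \left(-100\right)\right)} = \sqrt{25518 - 412} = \sqrt{25106}$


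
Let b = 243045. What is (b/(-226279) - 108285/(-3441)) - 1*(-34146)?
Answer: 8870210343788/259542013 ≈ 34176.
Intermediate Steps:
(b/(-226279) - 108285/(-3441)) - 1*(-34146) = (243045/(-226279) - 108285/(-3441)) - 1*(-34146) = (243045*(-1/226279) - 108285*(-1/3441)) + 34146 = (-243045/226279 + 36095/1147) + 34146 = 7888767890/259542013 + 34146 = 8870210343788/259542013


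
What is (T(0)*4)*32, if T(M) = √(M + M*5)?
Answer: 0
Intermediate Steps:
T(M) = √6*√M (T(M) = √(M + 5*M) = √(6*M) = √6*√M)
(T(0)*4)*32 = ((√6*√0)*4)*32 = ((√6*0)*4)*32 = (0*4)*32 = 0*32 = 0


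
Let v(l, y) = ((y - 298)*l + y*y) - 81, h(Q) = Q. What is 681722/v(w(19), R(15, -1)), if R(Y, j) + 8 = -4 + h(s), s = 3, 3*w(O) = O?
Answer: -2045166/5833 ≈ -350.62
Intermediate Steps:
w(O) = O/3
R(Y, j) = -9 (R(Y, j) = -8 + (-4 + 3) = -8 - 1 = -9)
v(l, y) = -81 + y² + l*(-298 + y) (v(l, y) = ((-298 + y)*l + y²) - 81 = (l*(-298 + y) + y²) - 81 = (y² + l*(-298 + y)) - 81 = -81 + y² + l*(-298 + y))
681722/v(w(19), R(15, -1)) = 681722/(-81 + (-9)² - 298*19/3 + ((⅓)*19)*(-9)) = 681722/(-81 + 81 - 298*19/3 + (19/3)*(-9)) = 681722/(-81 + 81 - 5662/3 - 57) = 681722/(-5833/3) = 681722*(-3/5833) = -2045166/5833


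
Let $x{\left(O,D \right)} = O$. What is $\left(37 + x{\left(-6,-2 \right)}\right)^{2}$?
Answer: $961$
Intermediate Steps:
$\left(37 + x{\left(-6,-2 \right)}\right)^{2} = \left(37 - 6\right)^{2} = 31^{2} = 961$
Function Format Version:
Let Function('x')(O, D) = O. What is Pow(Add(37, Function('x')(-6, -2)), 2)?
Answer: 961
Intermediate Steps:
Pow(Add(37, Function('x')(-6, -2)), 2) = Pow(Add(37, -6), 2) = Pow(31, 2) = 961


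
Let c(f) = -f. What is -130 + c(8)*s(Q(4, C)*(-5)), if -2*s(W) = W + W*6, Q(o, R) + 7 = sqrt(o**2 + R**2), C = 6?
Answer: 850 - 280*sqrt(13) ≈ -159.55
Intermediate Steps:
Q(o, R) = -7 + sqrt(R**2 + o**2) (Q(o, R) = -7 + sqrt(o**2 + R**2) = -7 + sqrt(R**2 + o**2))
s(W) = -7*W/2 (s(W) = -(W + W*6)/2 = -(W + 6*W)/2 = -7*W/2)
-130 + c(8)*s(Q(4, C)*(-5)) = -130 + (-1*8)*(-7*(-7 + sqrt(6**2 + 4**2))*(-5)/2) = -130 - (-28)*(-7 + sqrt(36 + 16))*(-5) = -130 - (-28)*(-7 + sqrt(52))*(-5) = -130 - (-28)*(-7 + 2*sqrt(13))*(-5) = -130 - (-28)*(35 - 10*sqrt(13)) = -130 - 8*(-245/2 + 35*sqrt(13)) = -130 + (980 - 280*sqrt(13)) = 850 - 280*sqrt(13)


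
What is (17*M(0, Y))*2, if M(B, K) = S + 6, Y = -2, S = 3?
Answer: 306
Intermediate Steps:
M(B, K) = 9 (M(B, K) = 3 + 6 = 9)
(17*M(0, Y))*2 = (17*9)*2 = 153*2 = 306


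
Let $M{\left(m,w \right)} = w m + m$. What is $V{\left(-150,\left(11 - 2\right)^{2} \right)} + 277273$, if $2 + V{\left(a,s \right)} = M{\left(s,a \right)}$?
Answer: $265202$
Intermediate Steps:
$M{\left(m,w \right)} = m + m w$ ($M{\left(m,w \right)} = m w + m = m + m w$)
$V{\left(a,s \right)} = -2 + s \left(1 + a\right)$
$V{\left(-150,\left(11 - 2\right)^{2} \right)} + 277273 = \left(-2 + \left(11 - 2\right)^{2} \left(1 - 150\right)\right) + 277273 = \left(-2 + 9^{2} \left(-149\right)\right) + 277273 = \left(-2 + 81 \left(-149\right)\right) + 277273 = \left(-2 - 12069\right) + 277273 = -12071 + 277273 = 265202$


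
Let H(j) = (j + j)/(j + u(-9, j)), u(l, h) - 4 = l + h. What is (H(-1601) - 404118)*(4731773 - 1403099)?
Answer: -1437990745214992/1069 ≈ -1.3452e+12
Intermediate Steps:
u(l, h) = 4 + h + l (u(l, h) = 4 + (l + h) = 4 + (h + l) = 4 + h + l)
H(j) = 2*j/(-5 + 2*j) (H(j) = (j + j)/(j + (4 + j - 9)) = (2*j)/(j + (-5 + j)) = (2*j)/(-5 + 2*j) = 2*j/(-5 + 2*j))
(H(-1601) - 404118)*(4731773 - 1403099) = (2*(-1601)/(-5 + 2*(-1601)) - 404118)*(4731773 - 1403099) = (2*(-1601)/(-5 - 3202) - 404118)*3328674 = (2*(-1601)/(-3207) - 404118)*3328674 = (2*(-1601)*(-1/3207) - 404118)*3328674 = (3202/3207 - 404118)*3328674 = -1296003224/3207*3328674 = -1437990745214992/1069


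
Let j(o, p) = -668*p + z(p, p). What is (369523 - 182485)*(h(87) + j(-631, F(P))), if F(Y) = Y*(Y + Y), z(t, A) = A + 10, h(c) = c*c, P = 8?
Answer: -14550995286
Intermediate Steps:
h(c) = c²
z(t, A) = 10 + A
F(Y) = 2*Y² (F(Y) = Y*(2*Y) = 2*Y²)
j(o, p) = 10 - 667*p (j(o, p) = -668*p + (10 + p) = 10 - 667*p)
(369523 - 182485)*(h(87) + j(-631, F(P))) = (369523 - 182485)*(87² + (10 - 1334*8²)) = 187038*(7569 + (10 - 1334*64)) = 187038*(7569 + (10 - 667*128)) = 187038*(7569 + (10 - 85376)) = 187038*(7569 - 85366) = 187038*(-77797) = -14550995286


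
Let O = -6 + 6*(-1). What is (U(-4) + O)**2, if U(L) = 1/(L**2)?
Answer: 36481/256 ≈ 142.50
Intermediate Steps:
O = -12 (O = -6 - 6 = -12)
U(L) = L**(-2)
(U(-4) + O)**2 = ((-4)**(-2) - 12)**2 = (1/16 - 12)**2 = (-191/16)**2 = 36481/256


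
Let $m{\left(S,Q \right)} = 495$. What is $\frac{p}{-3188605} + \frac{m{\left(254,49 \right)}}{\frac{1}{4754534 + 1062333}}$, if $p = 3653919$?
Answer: $\frac{9181107140610906}{3188605} \approx 2.8793 \cdot 10^{9}$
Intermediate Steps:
$\frac{p}{-3188605} + \frac{m{\left(254,49 \right)}}{\frac{1}{4754534 + 1062333}} = \frac{3653919}{-3188605} + \frac{495}{\frac{1}{4754534 + 1062333}} = 3653919 \left(- \frac{1}{3188605}\right) + \frac{495}{\frac{1}{5816867}} = - \frac{3653919}{3188605} + 495 \frac{1}{\frac{1}{5816867}} = - \frac{3653919}{3188605} + 495 \cdot 5816867 = - \frac{3653919}{3188605} + 2879349165 = \frac{9181107140610906}{3188605}$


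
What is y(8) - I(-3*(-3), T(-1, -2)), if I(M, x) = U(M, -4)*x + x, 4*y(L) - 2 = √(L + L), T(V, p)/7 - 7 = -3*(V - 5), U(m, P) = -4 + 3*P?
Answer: 5253/2 ≈ 2626.5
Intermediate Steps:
T(V, p) = 154 - 21*V (T(V, p) = 49 + 7*(-3*(V - 5)) = 49 + 7*(-3*(-5 + V)) = 49 + 7*(15 - 3*V) = 49 + (105 - 21*V) = 154 - 21*V)
y(L) = ½ + √2*√L/4 (y(L) = ½ + √(L + L)/4 = ½ + √(2*L)/4 = ½ + (√2*√L)/4 = ½ + √2*√L/4)
I(M, x) = -15*x (I(M, x) = (-4 + 3*(-4))*x + x = (-4 - 12)*x + x = -16*x + x = -15*x)
y(8) - I(-3*(-3), T(-1, -2)) = (½ + √2*√8/4) - (-15)*(154 - 21*(-1)) = (½ + √2*(2*√2)/4) - (-15)*(154 + 21) = (½ + 1) - (-15)*175 = 3/2 - 1*(-2625) = 3/2 + 2625 = 5253/2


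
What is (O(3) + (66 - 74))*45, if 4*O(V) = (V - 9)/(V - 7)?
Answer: -2745/8 ≈ -343.13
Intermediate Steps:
O(V) = (-9 + V)/(4*(-7 + V)) (O(V) = ((V - 9)/(V - 7))/4 = ((-9 + V)/(-7 + V))/4 = (-9 + V)/(4*(-7 + V)))
(O(3) + (66 - 74))*45 = ((-9 + 3)/(4*(-7 + 3)) + (66 - 74))*45 = ((1/4)*(-6)/(-4) - 8)*45 = ((1/4)*(-1/4)*(-6) - 8)*45 = (3/8 - 8)*45 = -61/8*45 = -2745/8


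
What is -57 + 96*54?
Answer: 5127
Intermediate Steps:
-57 + 96*54 = -57 + 5184 = 5127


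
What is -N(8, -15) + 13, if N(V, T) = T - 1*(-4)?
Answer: 24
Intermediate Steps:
N(V, T) = 4 + T (N(V, T) = T + 4 = 4 + T)
-N(8, -15) + 13 = -(4 - 15) + 13 = -1*(-11) + 13 = 11 + 13 = 24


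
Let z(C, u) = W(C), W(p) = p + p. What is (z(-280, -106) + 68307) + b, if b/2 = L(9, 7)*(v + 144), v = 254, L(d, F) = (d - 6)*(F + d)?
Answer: 105955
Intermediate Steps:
W(p) = 2*p
L(d, F) = (-6 + d)*(F + d)
z(C, u) = 2*C
b = 38208 (b = 2*((9**2 - 6*7 - 6*9 + 7*9)*(254 + 144)) = 2*((81 - 42 - 54 + 63)*398) = 2*(48*398) = 2*19104 = 38208)
(z(-280, -106) + 68307) + b = (2*(-280) + 68307) + 38208 = (-560 + 68307) + 38208 = 67747 + 38208 = 105955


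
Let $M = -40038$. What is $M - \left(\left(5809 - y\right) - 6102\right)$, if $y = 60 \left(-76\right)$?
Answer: $-44305$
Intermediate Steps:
$y = -4560$
$M - \left(\left(5809 - y\right) - 6102\right) = -40038 - \left(\left(5809 - -4560\right) - 6102\right) = -40038 - \left(\left(5809 + 4560\right) - 6102\right) = -40038 - \left(10369 - 6102\right) = -40038 - 4267 = -44305$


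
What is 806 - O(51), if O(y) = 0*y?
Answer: 806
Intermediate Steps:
O(y) = 0
806 - O(51) = 806 - 1*0 = 806 + 0 = 806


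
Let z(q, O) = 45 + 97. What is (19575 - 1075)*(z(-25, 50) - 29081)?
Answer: -535371500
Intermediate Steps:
z(q, O) = 142
(19575 - 1075)*(z(-25, 50) - 29081) = (19575 - 1075)*(142 - 29081) = 18500*(-28939) = -535371500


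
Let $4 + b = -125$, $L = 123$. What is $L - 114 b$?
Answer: $14829$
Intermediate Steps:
$b = -129$ ($b = -4 - 125 = -129$)
$L - 114 b = 123 - -14706 = 123 + 14706 = 14829$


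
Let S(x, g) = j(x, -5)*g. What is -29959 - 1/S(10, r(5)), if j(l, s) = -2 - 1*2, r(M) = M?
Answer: -599179/20 ≈ -29959.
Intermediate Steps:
j(l, s) = -4 (j(l, s) = -2 - 2 = -4)
S(x, g) = -4*g
-29959 - 1/S(10, r(5)) = -29959 - 1/((-4*5)) = -29959 - 1/(-20) = -29959 - 1*(-1/20) = -29959 + 1/20 = -599179/20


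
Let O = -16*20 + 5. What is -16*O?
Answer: 5040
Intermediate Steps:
O = -315 (O = -320 + 5 = -315)
-16*O = -16*(-315) = 5040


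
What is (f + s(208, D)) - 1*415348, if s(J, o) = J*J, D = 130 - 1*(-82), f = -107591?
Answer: -479675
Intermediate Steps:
D = 212 (D = 130 + 82 = 212)
s(J, o) = J²
(f + s(208, D)) - 1*415348 = (-107591 + 208²) - 1*415348 = (-107591 + 43264) - 415348 = -64327 - 415348 = -479675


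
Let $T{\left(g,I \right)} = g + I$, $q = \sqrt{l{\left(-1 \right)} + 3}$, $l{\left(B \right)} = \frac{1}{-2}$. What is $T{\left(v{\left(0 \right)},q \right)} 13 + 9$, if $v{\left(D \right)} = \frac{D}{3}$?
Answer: $9 + \frac{13 \sqrt{10}}{2} \approx 29.555$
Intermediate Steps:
$l{\left(B \right)} = - \frac{1}{2}$
$v{\left(D \right)} = \frac{D}{3}$ ($v{\left(D \right)} = D \frac{1}{3} = \frac{D}{3}$)
$q = \frac{\sqrt{10}}{2}$ ($q = \sqrt{- \frac{1}{2} + 3} = \sqrt{\frac{5}{2}} = \frac{\sqrt{10}}{2} \approx 1.5811$)
$T{\left(g,I \right)} = I + g$
$T{\left(v{\left(0 \right)},q \right)} 13 + 9 = \left(\frac{\sqrt{10}}{2} + \frac{1}{3} \cdot 0\right) 13 + 9 = \left(\frac{\sqrt{10}}{2} + 0\right) 13 + 9 = \frac{\sqrt{10}}{2} \cdot 13 + 9 = \frac{13 \sqrt{10}}{2} + 9 = 9 + \frac{13 \sqrt{10}}{2}$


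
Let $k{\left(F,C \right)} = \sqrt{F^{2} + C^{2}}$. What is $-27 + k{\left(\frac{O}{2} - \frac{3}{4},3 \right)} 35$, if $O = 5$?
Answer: $-27 + \frac{35 \sqrt{193}}{4} \approx 94.559$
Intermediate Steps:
$k{\left(F,C \right)} = \sqrt{C^{2} + F^{2}}$
$-27 + k{\left(\frac{O}{2} - \frac{3}{4},3 \right)} 35 = -27 + \sqrt{3^{2} + \left(\frac{5}{2} - \frac{3}{4}\right)^{2}} \cdot 35 = -27 + \sqrt{9 + \left(5 \cdot \frac{1}{2} - \frac{3}{4}\right)^{2}} \cdot 35 = -27 + \sqrt{9 + \left(\frac{5}{2} - \frac{3}{4}\right)^{2}} \cdot 35 = -27 + \sqrt{9 + \left(\frac{7}{4}\right)^{2}} \cdot 35 = -27 + \sqrt{9 + \frac{49}{16}} \cdot 35 = -27 + \sqrt{\frac{193}{16}} \cdot 35 = -27 + \frac{\sqrt{193}}{4} \cdot 35 = -27 + \frac{35 \sqrt{193}}{4}$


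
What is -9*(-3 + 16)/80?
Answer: -117/80 ≈ -1.4625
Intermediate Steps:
-9*(-3 + 16)/80 = -9*13*(1/80) = -117*1/80 = -117/80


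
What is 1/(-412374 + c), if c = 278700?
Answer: -1/133674 ≈ -7.4809e-6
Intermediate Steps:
1/(-412374 + c) = 1/(-412374 + 278700) = 1/(-133674) = -1/133674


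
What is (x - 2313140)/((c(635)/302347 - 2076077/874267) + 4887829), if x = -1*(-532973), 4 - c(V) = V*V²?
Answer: -470555111719996383/1291785156051828745 ≈ -0.36427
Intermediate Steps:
c(V) = 4 - V³ (c(V) = 4 - V*V² = 4 - V³)
x = 532973
(x - 2313140)/((c(635)/302347 - 2076077/874267) + 4887829) = (532973 - 2313140)/(((4 - 1*635³)/302347 - 2076077/874267) + 4887829) = -1780167/(((4 - 1*256047875)*(1/302347) - 2076077*1/874267) + 4887829) = -1780167/(((4 - 256047875)*(1/302347) - 2076077/874267) + 4887829) = -1780167/((-256047871*1/302347 - 2076077/874267) + 4887829) = -1780167/((-256047871/302347 - 2076077/874267) + 4887829) = -1780167/(-224481899688276/264332004649 + 4887829) = -1780167/1291785156051828745/264332004649 = -1780167*264332004649/1291785156051828745 = -470555111719996383/1291785156051828745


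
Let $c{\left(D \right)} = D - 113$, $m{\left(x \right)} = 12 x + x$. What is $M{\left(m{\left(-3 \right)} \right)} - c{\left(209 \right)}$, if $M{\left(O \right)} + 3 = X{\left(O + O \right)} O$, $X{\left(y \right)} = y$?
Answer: $2943$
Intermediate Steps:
$m{\left(x \right)} = 13 x$
$M{\left(O \right)} = -3 + 2 O^{2}$ ($M{\left(O \right)} = -3 + \left(O + O\right) O = -3 + 2 O O = -3 + 2 O^{2}$)
$c{\left(D \right)} = -113 + D$ ($c{\left(D \right)} = D - 113 = -113 + D$)
$M{\left(m{\left(-3 \right)} \right)} - c{\left(209 \right)} = \left(-3 + 2 \left(13 \left(-3\right)\right)^{2}\right) - \left(-113 + 209\right) = \left(-3 + 2 \left(-39\right)^{2}\right) - 96 = \left(-3 + 2 \cdot 1521\right) - 96 = \left(-3 + 3042\right) - 96 = 3039 - 96 = 2943$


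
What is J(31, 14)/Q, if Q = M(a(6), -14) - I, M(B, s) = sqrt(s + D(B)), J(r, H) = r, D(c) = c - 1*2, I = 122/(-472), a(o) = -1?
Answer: 14396/30663 - 55696*I*sqrt(17)/30663 ≈ 0.46949 - 7.4892*I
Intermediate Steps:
I = -61/236 (I = 122*(-1/472) = -61/236 ≈ -0.25847)
D(c) = -2 + c (D(c) = c - 2 = -2 + c)
M(B, s) = sqrt(-2 + B + s) (M(B, s) = sqrt(s + (-2 + B)) = sqrt(-2 + B + s))
Q = 61/236 + I*sqrt(17) (Q = sqrt(-2 - 1 - 14) - 1*(-61/236) = sqrt(-17) + 61/236 = I*sqrt(17) + 61/236 = 61/236 + I*sqrt(17) ≈ 0.25847 + 4.1231*I)
J(31, 14)/Q = 31/(61/236 + I*sqrt(17))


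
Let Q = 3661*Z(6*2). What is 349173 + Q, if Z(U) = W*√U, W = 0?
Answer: 349173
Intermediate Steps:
Z(U) = 0 (Z(U) = 0*√U = 0)
Q = 0 (Q = 3661*0 = 0)
349173 + Q = 349173 + 0 = 349173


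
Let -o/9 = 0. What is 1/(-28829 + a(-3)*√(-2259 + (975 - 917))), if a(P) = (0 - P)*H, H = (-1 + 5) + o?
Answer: -28829/831428185 - 12*I*√2201/831428185 ≈ -3.4674e-5 - 6.7712e-7*I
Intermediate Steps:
o = 0 (o = -9*0 = 0)
H = 4 (H = (-1 + 5) + 0 = 4 + 0 = 4)
a(P) = -4*P (a(P) = (0 - P)*4 = -P*4 = -4*P)
1/(-28829 + a(-3)*√(-2259 + (975 - 917))) = 1/(-28829 + (-4*(-3))*√(-2259 + (975 - 917))) = 1/(-28829 + 12*√(-2259 + 58)) = 1/(-28829 + 12*√(-2201)) = 1/(-28829 + 12*(I*√2201)) = 1/(-28829 + 12*I*√2201)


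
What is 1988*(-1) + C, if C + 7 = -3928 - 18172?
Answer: -24095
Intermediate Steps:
C = -22107 (C = -7 + (-3928 - 18172) = -7 - 22100 = -22107)
1988*(-1) + C = 1988*(-1) - 22107 = -1988 - 22107 = -24095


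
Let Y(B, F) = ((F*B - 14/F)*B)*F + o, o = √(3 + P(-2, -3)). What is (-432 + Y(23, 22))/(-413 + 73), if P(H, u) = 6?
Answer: -51057/68 ≈ -750.84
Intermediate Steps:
o = 3 (o = √(3 + 6) = √9 = 3)
Y(B, F) = 3 + B*F*(-14/F + B*F) (Y(B, F) = ((F*B - 14/F)*B)*F + 3 = ((B*F - 14/F)*B)*F + 3 = ((-14/F + B*F)*B)*F + 3 = (B*(-14/F + B*F))*F + 3 = B*F*(-14/F + B*F) + 3 = 3 + B*F*(-14/F + B*F))
(-432 + Y(23, 22))/(-413 + 73) = (-432 + (3 - 14*23 + 23²*22²))/(-413 + 73) = (-432 + (3 - 322 + 529*484))/(-340) = (-432 + (3 - 322 + 256036))*(-1/340) = (-432 + 255717)*(-1/340) = 255285*(-1/340) = -51057/68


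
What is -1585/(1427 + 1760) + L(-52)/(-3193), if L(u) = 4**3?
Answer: -5264873/10176091 ≈ -0.51738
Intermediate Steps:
L(u) = 64
-1585/(1427 + 1760) + L(-52)/(-3193) = -1585/(1427 + 1760) + 64/(-3193) = -1585/3187 + 64*(-1/3193) = -1585*1/3187 - 64/3193 = -1585/3187 - 64/3193 = -5264873/10176091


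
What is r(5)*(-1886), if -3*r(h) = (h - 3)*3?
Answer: 3772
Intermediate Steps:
r(h) = 3 - h (r(h) = -(h - 3)*3/3 = -(-3 + h)*3/3 = -(-9 + 3*h)/3 = 3 - h)
r(5)*(-1886) = (3 - 1*5)*(-1886) = (3 - 5)*(-1886) = -2*(-1886) = 3772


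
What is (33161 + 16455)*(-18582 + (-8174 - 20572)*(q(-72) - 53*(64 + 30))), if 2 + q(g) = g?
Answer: 7210256361504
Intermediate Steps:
q(g) = -2 + g
(33161 + 16455)*(-18582 + (-8174 - 20572)*(q(-72) - 53*(64 + 30))) = (33161 + 16455)*(-18582 + (-8174 - 20572)*((-2 - 72) - 53*(64 + 30))) = 49616*(-18582 - 28746*(-74 - 53*94)) = 49616*(-18582 - 28746*(-74 - 4982)) = 49616*(-18582 - 28746*(-5056)) = 49616*(-18582 + 145339776) = 49616*145321194 = 7210256361504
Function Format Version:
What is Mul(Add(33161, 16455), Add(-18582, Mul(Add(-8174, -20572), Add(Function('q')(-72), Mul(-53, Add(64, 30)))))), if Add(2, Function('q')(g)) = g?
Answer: 7210256361504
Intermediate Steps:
Function('q')(g) = Add(-2, g)
Mul(Add(33161, 16455), Add(-18582, Mul(Add(-8174, -20572), Add(Function('q')(-72), Mul(-53, Add(64, 30)))))) = Mul(Add(33161, 16455), Add(-18582, Mul(Add(-8174, -20572), Add(Add(-2, -72), Mul(-53, Add(64, 30)))))) = Mul(49616, Add(-18582, Mul(-28746, Add(-74, Mul(-53, 94))))) = Mul(49616, Add(-18582, Mul(-28746, Add(-74, -4982)))) = Mul(49616, Add(-18582, Mul(-28746, -5056))) = Mul(49616, Add(-18582, 145339776)) = Mul(49616, 145321194) = 7210256361504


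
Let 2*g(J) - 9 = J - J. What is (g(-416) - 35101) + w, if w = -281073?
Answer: -632339/2 ≈ -3.1617e+5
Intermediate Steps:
g(J) = 9/2 (g(J) = 9/2 + (J - J)/2 = 9/2 + (½)*0 = 9/2 + 0 = 9/2)
(g(-416) - 35101) + w = (9/2 - 35101) - 281073 = -70193/2 - 281073 = -632339/2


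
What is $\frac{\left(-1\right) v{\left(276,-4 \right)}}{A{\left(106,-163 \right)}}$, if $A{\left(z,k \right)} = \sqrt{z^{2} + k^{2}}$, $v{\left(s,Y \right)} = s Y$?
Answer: $\frac{1104 \sqrt{37805}}{37805} \approx 5.678$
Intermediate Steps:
$v{\left(s,Y \right)} = Y s$
$A{\left(z,k \right)} = \sqrt{k^{2} + z^{2}}$
$\frac{\left(-1\right) v{\left(276,-4 \right)}}{A{\left(106,-163 \right)}} = \frac{\left(-1\right) \left(\left(-4\right) 276\right)}{\sqrt{\left(-163\right)^{2} + 106^{2}}} = \frac{\left(-1\right) \left(-1104\right)}{\sqrt{26569 + 11236}} = \frac{1104}{\sqrt{37805}} = 1104 \frac{\sqrt{37805}}{37805} = \frac{1104 \sqrt{37805}}{37805}$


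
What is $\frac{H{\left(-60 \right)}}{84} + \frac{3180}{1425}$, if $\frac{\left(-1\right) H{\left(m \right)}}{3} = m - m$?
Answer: $\frac{212}{95} \approx 2.2316$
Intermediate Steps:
$H{\left(m \right)} = 0$ ($H{\left(m \right)} = - 3 \left(m - m\right) = \left(-3\right) 0 = 0$)
$\frac{H{\left(-60 \right)}}{84} + \frac{3180}{1425} = \frac{0}{84} + \frac{3180}{1425} = 0 \cdot \frac{1}{84} + 3180 \cdot \frac{1}{1425} = 0 + \frac{212}{95} = \frac{212}{95}$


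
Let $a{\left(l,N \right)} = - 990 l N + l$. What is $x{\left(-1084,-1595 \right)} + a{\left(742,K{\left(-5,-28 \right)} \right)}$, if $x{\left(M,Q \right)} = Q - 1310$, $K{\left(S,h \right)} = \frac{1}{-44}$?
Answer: $14532$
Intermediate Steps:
$K{\left(S,h \right)} = - \frac{1}{44}$
$a{\left(l,N \right)} = l - 990 N l$ ($a{\left(l,N \right)} = - 990 N l + l = l - 990 N l$)
$x{\left(M,Q \right)} = -1310 + Q$
$x{\left(-1084,-1595 \right)} + a{\left(742,K{\left(-5,-28 \right)} \right)} = \left(-1310 - 1595\right) + 742 \left(1 - - \frac{45}{2}\right) = -2905 + 742 \left(1 + \frac{45}{2}\right) = -2905 + 742 \cdot \frac{47}{2} = -2905 + 17437 = 14532$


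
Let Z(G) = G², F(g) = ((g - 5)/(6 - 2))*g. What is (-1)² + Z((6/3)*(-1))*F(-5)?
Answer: 51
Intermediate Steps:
F(g) = g*(-5/4 + g/4) (F(g) = ((-5 + g)/4)*g = ((-5 + g)*(¼))*g = (-5/4 + g/4)*g = g*(-5/4 + g/4))
(-1)² + Z((6/3)*(-1))*F(-5) = (-1)² + ((6/3)*(-1))²*((¼)*(-5)*(-5 - 5)) = 1 + ((6*(⅓))*(-1))²*((¼)*(-5)*(-10)) = 1 + (2*(-1))²*(25/2) = 1 + (-2)²*(25/2) = 1 + 4*(25/2) = 1 + 50 = 51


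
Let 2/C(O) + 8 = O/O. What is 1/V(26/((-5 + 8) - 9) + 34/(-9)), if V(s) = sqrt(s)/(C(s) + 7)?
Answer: -141*I*sqrt(73)/511 ≈ -2.3575*I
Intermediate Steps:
C(O) = -2/7 (C(O) = 2/(-8 + O/O) = 2/(-8 + 1) = 2/(-7) = 2*(-1/7) = -2/7)
V(s) = 7*sqrt(s)/47 (V(s) = sqrt(s)/(-2/7 + 7) = sqrt(s)/(47/7) = 7*sqrt(s)/47)
1/V(26/((-5 + 8) - 9) + 34/(-9)) = 1/(7*sqrt(26/((-5 + 8) - 9) + 34/(-9))/47) = 1/(7*sqrt(26/(3 - 9) + 34*(-1/9))/47) = 1/(7*sqrt(26/(-6) - 34/9)/47) = 1/(7*sqrt(26*(-1/6) - 34/9)/47) = 1/(7*sqrt(-13/3 - 34/9)/47) = 1/(7*sqrt(-73/9)/47) = 1/(7*(I*sqrt(73)/3)/47) = 1/(7*I*sqrt(73)/141) = -141*I*sqrt(73)/511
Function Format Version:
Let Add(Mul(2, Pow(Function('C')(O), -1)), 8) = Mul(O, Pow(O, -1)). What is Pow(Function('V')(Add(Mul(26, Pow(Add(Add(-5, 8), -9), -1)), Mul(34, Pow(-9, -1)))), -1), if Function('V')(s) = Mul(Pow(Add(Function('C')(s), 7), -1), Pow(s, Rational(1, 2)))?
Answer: Mul(Rational(-141, 511), I, Pow(73, Rational(1, 2))) ≈ Mul(-2.3575, I)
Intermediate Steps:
Function('C')(O) = Rational(-2, 7) (Function('C')(O) = Mul(2, Pow(Add(-8, Mul(O, Pow(O, -1))), -1)) = Mul(2, Pow(Add(-8, 1), -1)) = Mul(2, Pow(-7, -1)) = Mul(2, Rational(-1, 7)) = Rational(-2, 7))
Function('V')(s) = Mul(Rational(7, 47), Pow(s, Rational(1, 2))) (Function('V')(s) = Mul(Pow(Add(Rational(-2, 7), 7), -1), Pow(s, Rational(1, 2))) = Mul(Pow(Rational(47, 7), -1), Pow(s, Rational(1, 2))) = Mul(Rational(7, 47), Pow(s, Rational(1, 2))))
Pow(Function('V')(Add(Mul(26, Pow(Add(Add(-5, 8), -9), -1)), Mul(34, Pow(-9, -1)))), -1) = Pow(Mul(Rational(7, 47), Pow(Add(Mul(26, Pow(Add(Add(-5, 8), -9), -1)), Mul(34, Pow(-9, -1))), Rational(1, 2))), -1) = Pow(Mul(Rational(7, 47), Pow(Add(Mul(26, Pow(Add(3, -9), -1)), Mul(34, Rational(-1, 9))), Rational(1, 2))), -1) = Pow(Mul(Rational(7, 47), Pow(Add(Mul(26, Pow(-6, -1)), Rational(-34, 9)), Rational(1, 2))), -1) = Pow(Mul(Rational(7, 47), Pow(Add(Mul(26, Rational(-1, 6)), Rational(-34, 9)), Rational(1, 2))), -1) = Pow(Mul(Rational(7, 47), Pow(Add(Rational(-13, 3), Rational(-34, 9)), Rational(1, 2))), -1) = Pow(Mul(Rational(7, 47), Pow(Rational(-73, 9), Rational(1, 2))), -1) = Pow(Mul(Rational(7, 47), Mul(Rational(1, 3), I, Pow(73, Rational(1, 2)))), -1) = Pow(Mul(Rational(7, 141), I, Pow(73, Rational(1, 2))), -1) = Mul(Rational(-141, 511), I, Pow(73, Rational(1, 2)))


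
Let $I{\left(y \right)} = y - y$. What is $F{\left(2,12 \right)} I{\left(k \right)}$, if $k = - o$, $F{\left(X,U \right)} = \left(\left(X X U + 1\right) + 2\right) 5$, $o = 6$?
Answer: $0$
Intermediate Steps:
$F{\left(X,U \right)} = 15 + 5 U X^{2}$ ($F{\left(X,U \right)} = \left(\left(X^{2} U + 1\right) + 2\right) 5 = \left(\left(U X^{2} + 1\right) + 2\right) 5 = \left(\left(1 + U X^{2}\right) + 2\right) 5 = \left(3 + U X^{2}\right) 5 = 15 + 5 U X^{2}$)
$k = -6$ ($k = \left(-1\right) 6 = -6$)
$I{\left(y \right)} = 0$
$F{\left(2,12 \right)} I{\left(k \right)} = \left(15 + 5 \cdot 12 \cdot 2^{2}\right) 0 = \left(15 + 5 \cdot 12 \cdot 4\right) 0 = \left(15 + 240\right) 0 = 255 \cdot 0 = 0$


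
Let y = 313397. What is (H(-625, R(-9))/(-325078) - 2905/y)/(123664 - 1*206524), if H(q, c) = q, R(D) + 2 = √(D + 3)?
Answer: 21385099/241190000610936 ≈ 8.8665e-8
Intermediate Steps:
R(D) = -2 + √(3 + D) (R(D) = -2 + √(D + 3) = -2 + √(3 + D))
(H(-625, R(-9))/(-325078) - 2905/y)/(123664 - 1*206524) = (-625/(-325078) - 2905/313397)/(123664 - 1*206524) = (-625*(-1/325078) - 2905*1/313397)/(123664 - 206524) = (625/325078 - 415/44771)/(-82860) = -106925495/14554067138*(-1/82860) = 21385099/241190000610936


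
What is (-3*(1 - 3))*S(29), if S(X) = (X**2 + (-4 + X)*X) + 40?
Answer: 9636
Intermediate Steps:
S(X) = 40 + X**2 + X*(-4 + X) (S(X) = (X**2 + X*(-4 + X)) + 40 = 40 + X**2 + X*(-4 + X))
(-3*(1 - 3))*S(29) = (-3*(1 - 3))*(40 - 4*29 + 2*29**2) = (-3*(-2))*(40 - 116 + 2*841) = 6*(40 - 116 + 1682) = 6*1606 = 9636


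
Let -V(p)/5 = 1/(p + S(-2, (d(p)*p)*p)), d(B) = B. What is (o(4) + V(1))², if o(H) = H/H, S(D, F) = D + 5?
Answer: 1/16 ≈ 0.062500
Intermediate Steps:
S(D, F) = 5 + D
V(p) = -5/(3 + p) (V(p) = -5/(p + (5 - 2)) = -5/(p + 3) = -5/(3 + p))
o(H) = 1
(o(4) + V(1))² = (1 - 5/(3 + 1))² = (1 - 5/4)² = (-¼)² = 1/16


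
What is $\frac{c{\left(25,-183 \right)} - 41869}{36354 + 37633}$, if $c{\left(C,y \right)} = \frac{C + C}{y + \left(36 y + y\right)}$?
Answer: $- \frac{145578538}{257252799} \approx -0.5659$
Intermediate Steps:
$c{\left(C,y \right)} = \frac{C}{19 y}$ ($c{\left(C,y \right)} = \frac{2 C}{y + 37 y} = \frac{2 C}{38 y} = 2 C \frac{1}{38 y} = \frac{C}{19 y}$)
$\frac{c{\left(25,-183 \right)} - 41869}{36354 + 37633} = \frac{\frac{1}{19} \cdot 25 \frac{1}{-183} - 41869}{36354 + 37633} = \frac{\frac{1}{19} \cdot 25 \left(- \frac{1}{183}\right) - 41869}{73987} = \left(- \frac{25}{3477} - 41869\right) \frac{1}{73987} = \left(- \frac{145578538}{3477}\right) \frac{1}{73987} = - \frac{145578538}{257252799}$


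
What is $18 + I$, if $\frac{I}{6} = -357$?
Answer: $-2124$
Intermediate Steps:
$I = -2142$ ($I = 6 \left(-357\right) = -2142$)
$18 + I = 18 - 2142 = -2124$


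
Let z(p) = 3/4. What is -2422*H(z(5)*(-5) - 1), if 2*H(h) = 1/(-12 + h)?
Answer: 4844/67 ≈ 72.298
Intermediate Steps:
z(p) = ¾ (z(p) = 3*(¼) = ¾)
H(h) = 1/(2*(-12 + h))
-2422*H(z(5)*(-5) - 1) = -1211/(-12 + ((¾)*(-5) - 1)) = -1211/(-12 + (-15/4 - 1)) = -1211/(-12 - 19/4) = -1211/(-67/4) = -1211*(-4)/67 = -2422*(-2/67) = 4844/67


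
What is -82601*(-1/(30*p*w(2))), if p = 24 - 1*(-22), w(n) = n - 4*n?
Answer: -82601/8280 ≈ -9.9760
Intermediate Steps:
w(n) = -3*n
p = 46 (p = 24 + 22 = 46)
-82601*(-1/(30*p*w(2))) = -82601/((46*(-30))*(-3*2)) = -82601/((-1380*(-6))) = -82601/8280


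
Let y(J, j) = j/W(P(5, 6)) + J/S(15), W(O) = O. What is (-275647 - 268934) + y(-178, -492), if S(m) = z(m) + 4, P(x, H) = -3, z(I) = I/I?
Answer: -2722263/5 ≈ -5.4445e+5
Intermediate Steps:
z(I) = 1
S(m) = 5 (S(m) = 1 + 4 = 5)
y(J, j) = -j/3 + J/5 (y(J, j) = j/(-3) + J/5 = j*(-⅓) + J*(⅕) = -j/3 + J/5)
(-275647 - 268934) + y(-178, -492) = (-275647 - 268934) + (-⅓*(-492) + (⅕)*(-178)) = -544581 + (164 - 178/5) = -544581 + 642/5 = -2722263/5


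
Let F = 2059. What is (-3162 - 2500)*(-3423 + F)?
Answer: 7722968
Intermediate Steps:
(-3162 - 2500)*(-3423 + F) = (-3162 - 2500)*(-3423 + 2059) = -5662*(-1364) = 7722968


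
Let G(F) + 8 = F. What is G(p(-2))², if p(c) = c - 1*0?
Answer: 100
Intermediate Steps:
p(c) = c (p(c) = c + 0 = c)
G(F) = -8 + F
G(p(-2))² = (-8 - 2)² = (-10)² = 100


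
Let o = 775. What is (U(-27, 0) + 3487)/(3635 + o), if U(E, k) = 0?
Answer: 3487/4410 ≈ 0.79070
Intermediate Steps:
(U(-27, 0) + 3487)/(3635 + o) = (0 + 3487)/(3635 + 775) = 3487/4410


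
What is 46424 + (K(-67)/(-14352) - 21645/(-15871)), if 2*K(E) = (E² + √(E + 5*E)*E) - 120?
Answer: 21149524363697/455561184 + 67*I*√402/28704 ≈ 46425.0 + 0.0468*I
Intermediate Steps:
K(E) = -60 + E²/2 + √6*E^(3/2)/2 (K(E) = ((E² + √(E + 5*E)*E) - 120)/2 = ((E² + √(6*E)*E) - 120)/2 = ((E² + (√6*√E)*E) - 120)/2 = ((E² + √6*E^(3/2)) - 120)/2 = (-120 + E² + √6*E^(3/2))/2 = -60 + E²/2 + √6*E^(3/2)/2)
46424 + (K(-67)/(-14352) - 21645/(-15871)) = 46424 + ((-60 + (½)*(-67)² + √6*(-67)^(3/2)/2)/(-14352) - 21645/(-15871)) = 46424 + ((-60 + (½)*4489 + √6*(-67*I*√67)/2)*(-1/14352) - 21645*(-1/15871)) = 46424 + ((-60 + 4489/2 - 67*I*√402/2)*(-1/14352) + 21645/15871) = 46424 + ((4369/2 - 67*I*√402/2)*(-1/14352) + 21645/15871) = 46424 + ((-4369/28704 + 67*I*√402/28704) + 21645/15871) = 46424 + (551957681/455561184 + 67*I*√402/28704) = 21149524363697/455561184 + 67*I*√402/28704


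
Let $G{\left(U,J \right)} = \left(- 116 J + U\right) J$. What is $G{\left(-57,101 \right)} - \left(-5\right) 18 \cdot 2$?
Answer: $-1188893$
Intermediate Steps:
$G{\left(U,J \right)} = J \left(U - 116 J\right)$ ($G{\left(U,J \right)} = \left(U - 116 J\right) J = J \left(U - 116 J\right)$)
$G{\left(-57,101 \right)} - \left(-5\right) 18 \cdot 2 = 101 \left(-57 - 11716\right) - \left(-5\right) 18 \cdot 2 = 101 \left(-57 - 11716\right) - \left(-90\right) 2 = 101 \left(-11773\right) - -180 = -1189073 + 180 = -1188893$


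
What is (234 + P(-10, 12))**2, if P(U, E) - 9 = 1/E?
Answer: 8508889/144 ≈ 59090.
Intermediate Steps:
P(U, E) = 9 + 1/E
(234 + P(-10, 12))**2 = (234 + (9 + 1/12))**2 = (234 + 109/12)**2 = (2917/12)**2 = 8508889/144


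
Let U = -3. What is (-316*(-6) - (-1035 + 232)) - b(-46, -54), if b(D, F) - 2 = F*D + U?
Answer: 216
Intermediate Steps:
b(D, F) = -1 + D*F (b(D, F) = 2 + (F*D - 3) = 2 + (D*F - 3) = 2 + (-3 + D*F) = -1 + D*F)
(-316*(-6) - (-1035 + 232)) - b(-46, -54) = (-316*(-6) - (-1035 + 232)) - (-1 - 46*(-54)) = (1896 - 1*(-803)) - (-1 + 2484) = (1896 + 803) - 1*2483 = 2699 - 2483 = 216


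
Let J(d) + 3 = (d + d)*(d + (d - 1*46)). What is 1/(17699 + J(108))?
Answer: 1/54416 ≈ 1.8377e-5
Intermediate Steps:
J(d) = -3 + 2*d*(-46 + 2*d) (J(d) = -3 + (d + d)*(d + (d - 1*46)) = -3 + (2*d)*(d + (d - 46)) = -3 + (2*d)*(d + (-46 + d)) = -3 + (2*d)*(-46 + 2*d) = -3 + 2*d*(-46 + 2*d))
1/(17699 + J(108)) = 1/(17699 + (-3 - 92*108 + 4*108**2)) = 1/(17699 + (-3 - 9936 + 4*11664)) = 1/(17699 + (-3 - 9936 + 46656)) = 1/(17699 + 36717) = 1/54416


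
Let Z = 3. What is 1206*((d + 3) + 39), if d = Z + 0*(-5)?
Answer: 54270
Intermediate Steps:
d = 3 (d = 3 + 0*(-5) = 3 + 0 = 3)
1206*((d + 3) + 39) = 1206*((3 + 3) + 39) = 1206*(6 + 39) = 1206*45 = 54270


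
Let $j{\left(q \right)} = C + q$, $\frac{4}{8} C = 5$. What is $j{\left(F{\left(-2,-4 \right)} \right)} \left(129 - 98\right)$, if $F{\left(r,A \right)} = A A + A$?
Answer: $682$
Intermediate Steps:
$C = 10$ ($C = 2 \cdot 5 = 10$)
$F{\left(r,A \right)} = A + A^{2}$ ($F{\left(r,A \right)} = A^{2} + A = A + A^{2}$)
$j{\left(q \right)} = 10 + q$
$j{\left(F{\left(-2,-4 \right)} \right)} \left(129 - 98\right) = \left(10 - 4 \left(1 - 4\right)\right) \left(129 - 98\right) = \left(10 - -12\right) 31 = \left(10 + 12\right) 31 = 22 \cdot 31 = 682$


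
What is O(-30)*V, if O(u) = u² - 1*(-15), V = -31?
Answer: -28365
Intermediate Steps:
O(u) = 15 + u² (O(u) = u² + 15 = 15 + u²)
O(-30)*V = (15 + (-30)²)*(-31) = (15 + 900)*(-31) = 915*(-31) = -28365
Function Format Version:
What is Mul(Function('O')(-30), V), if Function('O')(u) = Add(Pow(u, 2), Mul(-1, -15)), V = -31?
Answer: -28365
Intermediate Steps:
Function('O')(u) = Add(15, Pow(u, 2)) (Function('O')(u) = Add(Pow(u, 2), 15) = Add(15, Pow(u, 2)))
Mul(Function('O')(-30), V) = Mul(Add(15, Pow(-30, 2)), -31) = Mul(Add(15, 900), -31) = Mul(915, -31) = -28365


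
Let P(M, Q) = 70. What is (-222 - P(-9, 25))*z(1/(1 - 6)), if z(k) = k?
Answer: 292/5 ≈ 58.400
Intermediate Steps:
(-222 - P(-9, 25))*z(1/(1 - 6)) = (-222 - 1*70)/(1 - 6) = (-222 - 70)/(-5) = -292*(-⅕) = 292/5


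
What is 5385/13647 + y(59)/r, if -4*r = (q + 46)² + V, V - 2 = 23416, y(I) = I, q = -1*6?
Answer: 21916873/56903441 ≈ 0.38516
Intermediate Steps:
q = -6
V = 23418 (V = 2 + 23416 = 23418)
r = -12509/2 (r = -((-6 + 46)² + 23418)/4 = -(40² + 23418)/4 = -(1600 + 23418)/4 = -¼*25018 = -12509/2 ≈ -6254.5)
5385/13647 + y(59)/r = 5385/13647 + 59/(-12509/2) = 5385*(1/13647) + 59*(-2/12509) = 1795/4549 - 118/12509 = 21916873/56903441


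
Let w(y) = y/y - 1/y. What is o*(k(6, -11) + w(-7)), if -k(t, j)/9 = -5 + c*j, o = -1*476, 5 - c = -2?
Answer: -351832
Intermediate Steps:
c = 7 (c = 5 - 1*(-2) = 5 + 2 = 7)
o = -476
w(y) = 1 - 1/y
k(t, j) = 45 - 63*j (k(t, j) = -9*(-5 + 7*j) = 45 - 63*j)
o*(k(6, -11) + w(-7)) = -476*((45 - 63*(-11)) + (-1 - 7)/(-7)) = -476*((45 + 693) - 1/7*(-8)) = -476*(738 + 8/7) = -476*5174/7 = -351832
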